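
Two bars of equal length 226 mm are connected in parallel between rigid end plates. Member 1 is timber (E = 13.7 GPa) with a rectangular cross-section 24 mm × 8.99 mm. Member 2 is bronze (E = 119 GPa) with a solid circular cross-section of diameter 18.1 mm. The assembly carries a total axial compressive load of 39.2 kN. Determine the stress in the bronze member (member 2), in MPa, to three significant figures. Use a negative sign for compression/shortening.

-139 MPa

A_1 = 215.8 mm².
A_2 = 257.3 mm².
Equal strain + equilibrium ⇒ each member carries load in proportion to AE: A₁E₁ = 2956000 N, A₂E₂ = 30620000 N, ΣAE = 33580000 N.
σ₂ = P·E₂/ΣAE = -39200·119000/33580000 = -138.9 MPa.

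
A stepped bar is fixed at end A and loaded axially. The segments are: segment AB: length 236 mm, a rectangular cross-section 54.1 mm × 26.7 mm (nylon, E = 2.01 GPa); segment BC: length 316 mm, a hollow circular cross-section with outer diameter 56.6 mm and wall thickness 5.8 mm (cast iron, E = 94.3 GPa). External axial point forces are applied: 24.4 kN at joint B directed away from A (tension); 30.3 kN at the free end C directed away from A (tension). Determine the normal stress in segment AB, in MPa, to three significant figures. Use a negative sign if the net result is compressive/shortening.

Internal axial forces (sectioning from the free end, tension +): N_BC = 30.3 kN, N_AB = 54.7 kN.
A_AB = 1444 mm².
σ_AB = N_AB/A_AB = 54700/1444 = 37.87 MPa.

37.9 MPa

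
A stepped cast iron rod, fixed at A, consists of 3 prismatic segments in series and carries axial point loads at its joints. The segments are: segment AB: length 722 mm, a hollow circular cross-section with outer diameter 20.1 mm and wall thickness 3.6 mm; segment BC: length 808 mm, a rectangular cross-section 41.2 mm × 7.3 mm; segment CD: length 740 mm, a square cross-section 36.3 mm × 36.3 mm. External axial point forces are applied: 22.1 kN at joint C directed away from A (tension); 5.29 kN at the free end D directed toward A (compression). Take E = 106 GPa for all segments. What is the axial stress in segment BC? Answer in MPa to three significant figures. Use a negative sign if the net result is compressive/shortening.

55.9 MPa

Internal axial forces (sectioning from the free end, tension +): N_CD = -5.29 kN, N_BC = 16.81 kN, N_AB = 16.81 kN.
A_BC = 300.8 mm².
σ_BC = N_BC/A_BC = 16810/300.8 = 55.89 MPa.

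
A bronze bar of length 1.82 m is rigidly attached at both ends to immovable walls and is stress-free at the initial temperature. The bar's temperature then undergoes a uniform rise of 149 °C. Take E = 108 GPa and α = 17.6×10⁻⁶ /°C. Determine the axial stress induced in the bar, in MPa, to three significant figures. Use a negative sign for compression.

Free thermal expansion αLΔT = 17.6e-6 · 1820 · 149 = 4.773 mm.
The walls impose strain ε = −(4.773)/1820 = -2.6224e-03; σ = Eε = 108000 · -2.6224e-03 = -283.2 MPa.

-283 MPa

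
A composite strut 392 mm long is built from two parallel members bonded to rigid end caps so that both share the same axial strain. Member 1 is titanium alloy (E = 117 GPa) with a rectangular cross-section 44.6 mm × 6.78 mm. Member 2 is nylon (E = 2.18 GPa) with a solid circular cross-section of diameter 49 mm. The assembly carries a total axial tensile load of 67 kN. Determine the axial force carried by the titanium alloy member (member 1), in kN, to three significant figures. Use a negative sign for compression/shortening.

60.0 kN

A_1 = 302.4 mm².
A_2 = 1886 mm².
Equal strain + equilibrium ⇒ each member carries load in proportion to AE: A₁E₁ = 35380000 N, A₂E₂ = 4111000 N, ΣAE = 39490000 N.
F₁ = P·A₁E₁/ΣAE = 67000·35380000/39490000 = 60030 N.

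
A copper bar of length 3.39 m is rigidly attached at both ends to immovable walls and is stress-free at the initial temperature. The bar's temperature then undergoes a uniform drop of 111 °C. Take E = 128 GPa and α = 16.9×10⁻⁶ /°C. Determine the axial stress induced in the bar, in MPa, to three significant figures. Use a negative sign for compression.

240 MPa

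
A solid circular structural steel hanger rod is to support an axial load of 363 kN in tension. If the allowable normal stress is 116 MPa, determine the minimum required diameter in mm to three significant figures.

63.1 mm

Required area A ≥ P/σ_allow = 363000/116 = 3129 mm².
For a solid circular section, d ≥ √(4A/π) = 63.12 mm.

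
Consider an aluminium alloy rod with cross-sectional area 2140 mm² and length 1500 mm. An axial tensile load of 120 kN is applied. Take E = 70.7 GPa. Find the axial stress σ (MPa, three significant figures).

σ = N/A = 120000/2140 = 56.07 MPa.

56.1 MPa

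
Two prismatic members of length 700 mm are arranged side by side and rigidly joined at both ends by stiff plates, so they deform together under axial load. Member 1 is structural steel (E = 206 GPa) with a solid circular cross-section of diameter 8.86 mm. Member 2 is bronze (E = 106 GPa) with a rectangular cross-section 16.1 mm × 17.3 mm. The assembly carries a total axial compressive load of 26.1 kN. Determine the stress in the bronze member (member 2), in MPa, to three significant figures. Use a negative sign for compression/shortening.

A_1 = 61.65 mm².
A_2 = 278.5 mm².
Equal strain + equilibrium ⇒ each member carries load in proportion to AE: A₁E₁ = 12700000 N, A₂E₂ = 29520000 N, ΣAE = 42220000 N.
σ₂ = P·E₂/ΣAE = -26100·106000/42220000 = -65.52 MPa.

-65.5 MPa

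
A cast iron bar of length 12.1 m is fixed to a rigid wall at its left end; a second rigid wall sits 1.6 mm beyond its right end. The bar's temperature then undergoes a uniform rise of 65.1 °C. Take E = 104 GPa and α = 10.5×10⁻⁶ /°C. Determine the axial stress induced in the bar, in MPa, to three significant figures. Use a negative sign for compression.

-57.3 MPa

Free thermal expansion αLΔT = 10.5e-6 · 12100 · 65.1 = 8.271 mm.
The walls engage after the gap closes; constrained expansion = 8.271 − 1.6 = 6.671 mm.
The walls impose strain ε = −(6.671)/12100 = -5.5132e-04; σ = Eε = 104000 · -5.5132e-04 = -57.34 MPa.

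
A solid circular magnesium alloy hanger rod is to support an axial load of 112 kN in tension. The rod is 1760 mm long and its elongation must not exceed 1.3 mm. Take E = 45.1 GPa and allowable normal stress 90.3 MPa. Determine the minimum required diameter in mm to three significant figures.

65.4 mm

Required area A ≥ P/σ_allow = 112000/90.3 = 1240 mm².
For a solid circular section, d ≥ √(4A/π) = 39.74 mm.
Elongation limit: A ≥ PL/(Eδ_allow) = 112000·1760/(45100·1.3) = 3362 mm² ⇒ d ≥ 65.43 mm.
The elongation limit governs.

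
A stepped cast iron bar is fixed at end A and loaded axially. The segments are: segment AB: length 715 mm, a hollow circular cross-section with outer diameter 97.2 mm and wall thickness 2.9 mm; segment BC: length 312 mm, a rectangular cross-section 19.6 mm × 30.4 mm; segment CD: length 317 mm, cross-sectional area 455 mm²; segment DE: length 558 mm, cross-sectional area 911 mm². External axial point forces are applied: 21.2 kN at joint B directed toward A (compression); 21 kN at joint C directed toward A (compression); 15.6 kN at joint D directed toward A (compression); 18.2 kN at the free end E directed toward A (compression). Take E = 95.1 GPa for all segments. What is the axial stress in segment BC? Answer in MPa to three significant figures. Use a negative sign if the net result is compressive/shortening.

Internal axial forces (sectioning from the free end, tension +): N_DE = -18.2 kN, N_CD = -33.8 kN, N_BC = -54.8 kN, N_AB = -76 kN.
A_BC = 595.8 mm².
σ_BC = N_BC/A_BC = -54800/595.8 = -91.97 MPa.

-92.0 MPa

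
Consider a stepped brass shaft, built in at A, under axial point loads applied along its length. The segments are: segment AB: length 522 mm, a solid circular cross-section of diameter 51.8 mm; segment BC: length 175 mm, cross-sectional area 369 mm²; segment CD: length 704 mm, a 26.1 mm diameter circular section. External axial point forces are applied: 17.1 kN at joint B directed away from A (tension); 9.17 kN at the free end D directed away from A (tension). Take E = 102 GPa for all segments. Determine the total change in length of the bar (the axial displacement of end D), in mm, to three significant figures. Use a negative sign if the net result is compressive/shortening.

0.225 mm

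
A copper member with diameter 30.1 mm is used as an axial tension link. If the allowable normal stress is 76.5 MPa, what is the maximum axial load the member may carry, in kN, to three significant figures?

A = 711.6 mm².
P_max = σ_allow · A = 76.5 · 711.6 = 54440 N = 54.44 kN.

54.4 kN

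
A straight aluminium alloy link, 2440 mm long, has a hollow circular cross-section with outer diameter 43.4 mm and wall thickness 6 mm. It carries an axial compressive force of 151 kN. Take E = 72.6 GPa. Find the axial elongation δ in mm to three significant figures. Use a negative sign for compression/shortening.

-7.20 mm

A = 705 mm².
δ_mech = NL/(AE) = -151000·2440/(705·72600) = -7.199 mm.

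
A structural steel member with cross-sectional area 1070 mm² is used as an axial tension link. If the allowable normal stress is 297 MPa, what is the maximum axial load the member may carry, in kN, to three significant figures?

P_max = σ_allow · A = 297 · 1070 = 317800 N = 317.8 kN.

318 kN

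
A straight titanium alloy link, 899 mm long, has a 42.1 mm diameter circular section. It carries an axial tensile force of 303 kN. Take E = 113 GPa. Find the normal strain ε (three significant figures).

0.00193

A = 1392 mm².
σ = N/A = 217.7 MPa; ε = σ/E = 217.7/113000 = 1.926e-03.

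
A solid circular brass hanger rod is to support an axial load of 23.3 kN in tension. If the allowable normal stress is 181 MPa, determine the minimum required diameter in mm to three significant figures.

Required area A ≥ P/σ_allow = 23300/181 = 128.7 mm².
For a solid circular section, d ≥ √(4A/π) = 12.8 mm.

12.8 mm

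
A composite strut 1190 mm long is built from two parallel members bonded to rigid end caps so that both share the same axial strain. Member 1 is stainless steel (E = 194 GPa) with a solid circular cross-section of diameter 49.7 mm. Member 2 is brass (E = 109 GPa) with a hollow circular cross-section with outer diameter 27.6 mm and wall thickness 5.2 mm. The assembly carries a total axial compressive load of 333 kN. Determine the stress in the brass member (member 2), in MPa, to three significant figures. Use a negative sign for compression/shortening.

-87.2 MPa

A_1 = 1940 mm².
A_2 = 365.9 mm².
Equal strain + equilibrium ⇒ each member carries load in proportion to AE: A₁E₁ = 376400000 N, A₂E₂ = 39890000 N, ΣAE = 416200000 N.
σ₂ = P·E₂/ΣAE = -333000·109000/416200000 = -87.2 MPa.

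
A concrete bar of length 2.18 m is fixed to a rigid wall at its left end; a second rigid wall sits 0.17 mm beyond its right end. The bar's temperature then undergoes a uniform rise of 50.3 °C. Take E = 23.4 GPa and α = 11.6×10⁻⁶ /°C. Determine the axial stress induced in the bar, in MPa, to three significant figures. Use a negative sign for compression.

-11.8 MPa

Free thermal expansion αLΔT = 11.6e-6 · 2180 · 50.3 = 1.272 mm.
The walls engage after the gap closes; constrained expansion = 1.272 − 0.17 = 1.102 mm.
The walls impose strain ε = −(1.102)/2180 = -5.0550e-04; σ = Eε = 23400 · -5.0550e-04 = -11.83 MPa.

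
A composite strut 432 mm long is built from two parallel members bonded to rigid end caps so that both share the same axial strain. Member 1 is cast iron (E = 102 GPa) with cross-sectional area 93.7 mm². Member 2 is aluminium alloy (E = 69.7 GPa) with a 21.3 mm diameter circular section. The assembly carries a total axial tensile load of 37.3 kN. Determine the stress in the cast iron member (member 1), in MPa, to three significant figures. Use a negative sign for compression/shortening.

111 MPa

A_2 = 356.3 mm².
Equal strain + equilibrium ⇒ each member carries load in proportion to AE: A₁E₁ = 9557000 N, A₂E₂ = 24840000 N, ΣAE = 34390000 N.
σ₁ = P·E₁/ΣAE = 37300·102000/34390000 = 110.6 MPa.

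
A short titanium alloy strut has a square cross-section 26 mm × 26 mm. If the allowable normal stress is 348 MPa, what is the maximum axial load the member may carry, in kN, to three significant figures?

235 kN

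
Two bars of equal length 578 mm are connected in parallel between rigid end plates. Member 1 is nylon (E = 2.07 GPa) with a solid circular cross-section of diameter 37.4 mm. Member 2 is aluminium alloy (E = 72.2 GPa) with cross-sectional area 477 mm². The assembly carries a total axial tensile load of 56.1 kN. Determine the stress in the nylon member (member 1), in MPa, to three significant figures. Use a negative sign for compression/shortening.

3.16 MPa

A_1 = 1099 mm².
Equal strain + equilibrium ⇒ each member carries load in proportion to AE: A₁E₁ = 2274000 N, A₂E₂ = 34440000 N, ΣAE = 36710000 N.
σ₁ = P·E₁/ΣAE = 56100·2070/36710000 = 3.163 MPa.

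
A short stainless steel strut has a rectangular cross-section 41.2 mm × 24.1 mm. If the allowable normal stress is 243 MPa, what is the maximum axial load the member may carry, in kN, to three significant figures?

A = 992.9 mm².
P_max = σ_allow · A = 243 · 992.9 = 241300 N = 241.3 kN.

241 kN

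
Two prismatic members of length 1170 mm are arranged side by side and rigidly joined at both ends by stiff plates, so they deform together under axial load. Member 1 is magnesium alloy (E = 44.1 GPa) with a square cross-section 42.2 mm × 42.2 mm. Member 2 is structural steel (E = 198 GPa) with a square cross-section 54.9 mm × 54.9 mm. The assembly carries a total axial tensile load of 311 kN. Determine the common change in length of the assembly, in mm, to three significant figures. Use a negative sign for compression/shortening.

A_1 = 1781 mm².
A_2 = 3014 mm².
Equal strain + equilibrium ⇒ each member carries load in proportion to AE: A₁E₁ = 78540000 N, A₂E₂ = 596800000 N, ΣAE = 675300000 N.
δ = PL/ΣAE = 311000·1170/675300000 = 0.5388 mm.

0.539 mm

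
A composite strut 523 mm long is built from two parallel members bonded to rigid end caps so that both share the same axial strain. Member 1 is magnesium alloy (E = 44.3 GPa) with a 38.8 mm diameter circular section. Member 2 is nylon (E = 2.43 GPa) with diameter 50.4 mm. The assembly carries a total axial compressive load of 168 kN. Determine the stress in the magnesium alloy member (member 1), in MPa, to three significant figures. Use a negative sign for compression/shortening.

-130 MPa

A_1 = 1182 mm².
A_2 = 1995 mm².
Equal strain + equilibrium ⇒ each member carries load in proportion to AE: A₁E₁ = 52380000 N, A₂E₂ = 4848000 N, ΣAE = 57230000 N.
σ₁ = P·E₁/ΣAE = -168000·44300/57230000 = -130.1 MPa.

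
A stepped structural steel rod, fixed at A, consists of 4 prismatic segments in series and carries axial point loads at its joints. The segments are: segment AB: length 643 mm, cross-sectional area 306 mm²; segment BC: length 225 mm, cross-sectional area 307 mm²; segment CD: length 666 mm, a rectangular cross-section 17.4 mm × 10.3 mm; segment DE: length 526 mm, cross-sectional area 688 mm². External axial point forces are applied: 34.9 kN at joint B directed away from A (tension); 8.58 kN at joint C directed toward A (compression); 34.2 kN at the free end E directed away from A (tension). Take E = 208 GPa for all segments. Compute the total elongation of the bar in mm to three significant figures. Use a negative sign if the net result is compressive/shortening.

1.44 mm

Internal axial forces (sectioning from the free end, tension +): N_DE = 34.2 kN, N_CD = 34.2 kN, N_BC = 25.62 kN, N_AB = 60.52 kN.
A_CD = 179.2 mm².
δ_AB = 60520·643/(306·208000) = 0.6114 mm
δ_BC = 25620·225/(307·208000) = 0.09027 mm
δ_CD = 34200·666/(179.2·208000) = 0.611 mm
δ_DE = 34200·526/(688·208000) = 0.1257 mm
δ = Σδ_i = 1.438 mm.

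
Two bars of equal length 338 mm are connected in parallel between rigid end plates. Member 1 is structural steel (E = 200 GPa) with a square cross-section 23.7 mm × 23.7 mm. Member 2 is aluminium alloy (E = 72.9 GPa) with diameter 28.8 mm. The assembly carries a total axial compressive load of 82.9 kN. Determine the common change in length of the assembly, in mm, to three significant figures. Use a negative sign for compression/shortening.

-0.175 mm

A_1 = 561.7 mm².
A_2 = 651.4 mm².
Equal strain + equilibrium ⇒ each member carries load in proportion to AE: A₁E₁ = 112300000 N, A₂E₂ = 47490000 N, ΣAE = 159800000 N.
δ = PL/ΣAE = -82900·338/159800000 = -0.1753 mm.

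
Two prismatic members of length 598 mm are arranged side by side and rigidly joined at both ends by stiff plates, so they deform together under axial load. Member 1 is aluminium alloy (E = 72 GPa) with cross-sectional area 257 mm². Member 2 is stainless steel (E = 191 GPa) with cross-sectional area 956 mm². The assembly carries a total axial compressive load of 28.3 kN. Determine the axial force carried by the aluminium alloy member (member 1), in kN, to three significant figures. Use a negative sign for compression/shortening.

Equal strain + equilibrium ⇒ each member carries load in proportion to AE: A₁E₁ = 18500000 N, A₂E₂ = 182600000 N, ΣAE = 201100000 N.
F₁ = P·A₁E₁/ΣAE = -28300·18500000/201100000 = -2604 N.

-2.60 kN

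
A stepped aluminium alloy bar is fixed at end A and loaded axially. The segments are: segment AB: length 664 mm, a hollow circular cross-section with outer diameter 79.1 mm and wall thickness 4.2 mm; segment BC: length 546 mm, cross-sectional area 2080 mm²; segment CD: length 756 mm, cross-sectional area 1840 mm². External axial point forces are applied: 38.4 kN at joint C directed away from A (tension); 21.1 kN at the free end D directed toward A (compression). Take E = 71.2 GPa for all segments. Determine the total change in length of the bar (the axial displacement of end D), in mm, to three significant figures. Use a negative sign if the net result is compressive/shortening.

0.105 mm

Internal axial forces (sectioning from the free end, tension +): N_CD = -21.1 kN, N_BC = 17.3 kN, N_AB = 17.3 kN.
A_AB = 988.3 mm².
δ_AB = 17300·664/(988.3·71200) = 0.1633 mm
δ_BC = 17300·546/(2080·71200) = 0.06378 mm
δ_CD = -21100·756/(1840·71200) = -0.1218 mm
δ = Σδ_i = 0.1053 mm.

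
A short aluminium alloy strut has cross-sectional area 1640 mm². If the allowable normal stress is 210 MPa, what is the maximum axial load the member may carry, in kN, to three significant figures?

P_max = σ_allow · A = 210 · 1640 = 344400 N = 344.4 kN.

344 kN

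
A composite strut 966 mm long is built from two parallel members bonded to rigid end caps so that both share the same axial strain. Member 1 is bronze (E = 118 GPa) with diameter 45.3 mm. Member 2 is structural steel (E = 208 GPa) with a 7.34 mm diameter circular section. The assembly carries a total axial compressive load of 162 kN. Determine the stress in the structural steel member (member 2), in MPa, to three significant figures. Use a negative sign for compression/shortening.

A_1 = 1612 mm².
A_2 = 42.31 mm².
Equal strain + equilibrium ⇒ each member carries load in proportion to AE: A₁E₁ = 190200000 N, A₂E₂ = 8801000 N, ΣAE = 199000000 N.
σ₂ = P·E₂/ΣAE = -162000·208000/199000000 = -169.3 MPa.

-169 MPa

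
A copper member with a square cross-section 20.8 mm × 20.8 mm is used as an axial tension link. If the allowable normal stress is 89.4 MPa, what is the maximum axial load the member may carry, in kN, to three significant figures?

38.7 kN

A = 432.6 mm².
P_max = σ_allow · A = 89.4 · 432.6 = 38680 N = 38.68 kN.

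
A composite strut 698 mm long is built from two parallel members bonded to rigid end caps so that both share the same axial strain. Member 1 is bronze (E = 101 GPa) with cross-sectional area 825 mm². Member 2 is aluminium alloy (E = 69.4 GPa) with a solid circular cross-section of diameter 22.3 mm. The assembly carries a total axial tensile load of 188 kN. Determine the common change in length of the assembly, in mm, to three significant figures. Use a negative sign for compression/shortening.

A_2 = 390.6 mm².
Equal strain + equilibrium ⇒ each member carries load in proportion to AE: A₁E₁ = 83320000 N, A₂E₂ = 27110000 N, ΣAE = 110400000 N.
δ = PL/ΣAE = 188000·698/110400000 = 1.188 mm.

1.19 mm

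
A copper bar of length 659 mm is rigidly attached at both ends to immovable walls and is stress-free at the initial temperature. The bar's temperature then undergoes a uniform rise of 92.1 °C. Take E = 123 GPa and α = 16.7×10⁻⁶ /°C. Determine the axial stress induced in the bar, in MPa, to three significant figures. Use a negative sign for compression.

-189 MPa

Free thermal expansion αLΔT = 16.7e-6 · 659 · 92.1 = 1.014 mm.
The walls impose strain ε = −(1.014)/659 = -1.5381e-03; σ = Eε = 123000 · -1.5381e-03 = -189.2 MPa.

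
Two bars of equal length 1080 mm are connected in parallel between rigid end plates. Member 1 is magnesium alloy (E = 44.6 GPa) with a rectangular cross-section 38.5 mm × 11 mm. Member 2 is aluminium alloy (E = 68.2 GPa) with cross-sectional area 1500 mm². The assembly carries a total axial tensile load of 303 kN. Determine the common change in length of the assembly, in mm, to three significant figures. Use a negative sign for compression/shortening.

A_1 = 423.5 mm².
Equal strain + equilibrium ⇒ each member carries load in proportion to AE: A₁E₁ = 18890000 N, A₂E₂ = 102300000 N, ΣAE = 121200000 N.
δ = PL/ΣAE = 303000·1080/121200000 = 2.7 mm.

2.70 mm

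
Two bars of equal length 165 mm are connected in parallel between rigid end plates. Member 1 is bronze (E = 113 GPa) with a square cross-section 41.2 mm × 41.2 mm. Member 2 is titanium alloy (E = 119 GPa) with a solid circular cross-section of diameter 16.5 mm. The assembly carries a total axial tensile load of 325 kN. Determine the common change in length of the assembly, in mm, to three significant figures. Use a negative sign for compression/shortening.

0.247 mm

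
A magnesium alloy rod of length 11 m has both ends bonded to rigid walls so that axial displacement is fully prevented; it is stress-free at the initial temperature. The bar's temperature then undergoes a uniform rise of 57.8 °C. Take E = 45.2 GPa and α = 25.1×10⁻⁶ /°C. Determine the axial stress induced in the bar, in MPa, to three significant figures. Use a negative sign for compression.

-65.6 MPa

Free thermal expansion αLΔT = 25.1e-6 · 11000 · 57.8 = 15.96 mm.
The walls impose strain ε = −(15.96)/11000 = -1.4508e-03; σ = Eε = 45200 · -1.4508e-03 = -65.58 MPa.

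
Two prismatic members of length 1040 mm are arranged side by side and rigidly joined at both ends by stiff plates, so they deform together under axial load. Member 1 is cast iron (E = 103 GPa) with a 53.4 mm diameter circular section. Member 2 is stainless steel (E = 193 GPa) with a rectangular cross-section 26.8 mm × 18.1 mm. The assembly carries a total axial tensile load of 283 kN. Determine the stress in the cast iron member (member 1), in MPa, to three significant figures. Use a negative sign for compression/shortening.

89.9 MPa

A_1 = 2240 mm².
A_2 = 485.1 mm².
Equal strain + equilibrium ⇒ each member carries load in proportion to AE: A₁E₁ = 230700000 N, A₂E₂ = 93620000 N, ΣAE = 324300000 N.
σ₁ = P·E₁/ΣAE = 283000·103000/324300000 = 89.88 MPa.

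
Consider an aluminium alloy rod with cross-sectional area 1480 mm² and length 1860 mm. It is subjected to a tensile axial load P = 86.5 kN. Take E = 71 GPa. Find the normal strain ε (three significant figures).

σ = N/A = 58.45 MPa; ε = σ/E = 58.45/71000 = 8.232e-04.

8.23e-04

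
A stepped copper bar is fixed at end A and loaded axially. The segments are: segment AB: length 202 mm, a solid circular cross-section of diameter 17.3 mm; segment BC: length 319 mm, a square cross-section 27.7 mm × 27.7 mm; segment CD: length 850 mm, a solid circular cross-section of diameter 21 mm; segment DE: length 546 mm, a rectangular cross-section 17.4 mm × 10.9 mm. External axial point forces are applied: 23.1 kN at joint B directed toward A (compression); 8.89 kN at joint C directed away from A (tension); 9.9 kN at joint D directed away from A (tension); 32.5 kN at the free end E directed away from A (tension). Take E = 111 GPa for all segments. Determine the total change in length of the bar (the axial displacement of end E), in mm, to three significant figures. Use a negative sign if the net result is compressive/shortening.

Internal axial forces (sectioning from the free end, tension +): N_DE = 32.5 kN, N_CD = 42.4 kN, N_BC = 51.29 kN, N_AB = 28.19 kN.
A_AB = 235.1 mm².
A_BC = 767.3 mm².
A_CD = 346.4 mm².
A_DE = 189.7 mm².
δ_AB = 28190·202/(235.1·111000) = 0.2182 mm
δ_BC = 51290·319/(767.3·111000) = 0.1921 mm
δ_CD = 42400·850/(346.4·111000) = 0.9374 mm
δ_DE = 32500·546/(189.7·111000) = 0.8429 mm
δ = Σδ_i = 2.191 mm.

2.19 mm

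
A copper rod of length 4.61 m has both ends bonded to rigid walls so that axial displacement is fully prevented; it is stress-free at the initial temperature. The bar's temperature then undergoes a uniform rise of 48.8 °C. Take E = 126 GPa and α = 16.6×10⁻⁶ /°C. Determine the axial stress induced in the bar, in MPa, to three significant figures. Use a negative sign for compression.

-102 MPa

Free thermal expansion αLΔT = 16.6e-6 · 4610 · 48.8 = 3.734 mm.
The walls impose strain ε = −(3.734)/4610 = -8.1008e-04; σ = Eε = 126000 · -8.1008e-04 = -102.1 MPa.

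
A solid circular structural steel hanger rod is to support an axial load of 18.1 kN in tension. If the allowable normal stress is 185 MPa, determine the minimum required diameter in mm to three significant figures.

Required area A ≥ P/σ_allow = 18100/185 = 97.84 mm².
For a solid circular section, d ≥ √(4A/π) = 11.16 mm.

11.2 mm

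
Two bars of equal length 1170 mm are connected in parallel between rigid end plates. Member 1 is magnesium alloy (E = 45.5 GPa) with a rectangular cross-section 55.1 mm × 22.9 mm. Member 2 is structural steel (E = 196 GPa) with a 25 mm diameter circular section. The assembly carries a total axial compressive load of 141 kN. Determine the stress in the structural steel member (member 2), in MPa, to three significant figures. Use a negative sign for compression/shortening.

-180 MPa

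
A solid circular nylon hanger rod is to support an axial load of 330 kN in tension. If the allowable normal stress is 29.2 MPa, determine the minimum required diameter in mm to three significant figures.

120 mm

Required area A ≥ P/σ_allow = 330000/29.2 = 11300 mm².
For a solid circular section, d ≥ √(4A/π) = 120 mm.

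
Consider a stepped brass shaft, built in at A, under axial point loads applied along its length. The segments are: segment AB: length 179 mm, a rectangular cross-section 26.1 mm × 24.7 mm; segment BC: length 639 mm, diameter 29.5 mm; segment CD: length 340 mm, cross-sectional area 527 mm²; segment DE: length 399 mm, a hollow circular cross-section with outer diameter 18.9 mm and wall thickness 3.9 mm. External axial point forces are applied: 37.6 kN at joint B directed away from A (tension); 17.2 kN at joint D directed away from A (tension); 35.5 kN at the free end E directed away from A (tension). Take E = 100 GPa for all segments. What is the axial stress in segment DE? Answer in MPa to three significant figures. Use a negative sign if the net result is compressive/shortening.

Internal axial forces (sectioning from the free end, tension +): N_DE = 35.5 kN, N_CD = 52.7 kN, N_BC = 52.7 kN, N_AB = 90.3 kN.
A_DE = 183.8 mm².
σ_DE = N_DE/A_DE = 35500/183.8 = 193.2 MPa.

193 MPa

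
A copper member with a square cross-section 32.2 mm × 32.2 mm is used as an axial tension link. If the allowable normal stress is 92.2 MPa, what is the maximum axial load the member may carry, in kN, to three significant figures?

95.6 kN

A = 1037 mm².
P_max = σ_allow · A = 92.2 · 1037 = 95600 N = 95.6 kN.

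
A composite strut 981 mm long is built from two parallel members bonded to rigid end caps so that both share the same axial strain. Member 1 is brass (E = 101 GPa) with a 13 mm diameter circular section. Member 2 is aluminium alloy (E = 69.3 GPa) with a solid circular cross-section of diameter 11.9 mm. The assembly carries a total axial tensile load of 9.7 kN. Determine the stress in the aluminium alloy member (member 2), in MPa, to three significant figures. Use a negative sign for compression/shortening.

A_1 = 132.7 mm².
A_2 = 111.2 mm².
Equal strain + equilibrium ⇒ each member carries load in proportion to AE: A₁E₁ = 13410000 N, A₂E₂ = 7708000 N, ΣAE = 21110000 N.
σ₂ = P·E₂/ΣAE = 9700·69300/21110000 = 31.84 MPa.

31.8 MPa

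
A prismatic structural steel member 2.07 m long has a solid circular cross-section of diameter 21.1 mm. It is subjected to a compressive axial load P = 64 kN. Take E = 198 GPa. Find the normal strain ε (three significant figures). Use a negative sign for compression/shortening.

A = 349.7 mm².
σ = N/A = -183 MPa; ε = σ/E = -183/198000 = -9.244e-04.

-9.24e-04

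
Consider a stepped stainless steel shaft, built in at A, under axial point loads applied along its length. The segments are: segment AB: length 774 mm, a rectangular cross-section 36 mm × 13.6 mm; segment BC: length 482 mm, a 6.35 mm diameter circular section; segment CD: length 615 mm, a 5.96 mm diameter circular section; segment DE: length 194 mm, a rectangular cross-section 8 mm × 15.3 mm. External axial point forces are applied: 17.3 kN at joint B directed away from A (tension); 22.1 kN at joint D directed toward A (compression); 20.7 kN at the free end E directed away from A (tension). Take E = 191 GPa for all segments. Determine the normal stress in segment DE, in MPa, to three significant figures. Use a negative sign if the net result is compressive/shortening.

Internal axial forces (sectioning from the free end, tension +): N_DE = 20.7 kN, N_CD = -1.4 kN, N_BC = -1.4 kN, N_AB = 15.9 kN.
A_DE = 122.4 mm².
σ_DE = N_DE/A_DE = 20700/122.4 = 169.1 MPa.

169 MPa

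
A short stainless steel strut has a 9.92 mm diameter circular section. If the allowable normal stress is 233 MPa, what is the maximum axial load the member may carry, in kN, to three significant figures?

18.0 kN

A = 77.29 mm².
P_max = σ_allow · A = 233 · 77.29 = 18010 N = 18.01 kN.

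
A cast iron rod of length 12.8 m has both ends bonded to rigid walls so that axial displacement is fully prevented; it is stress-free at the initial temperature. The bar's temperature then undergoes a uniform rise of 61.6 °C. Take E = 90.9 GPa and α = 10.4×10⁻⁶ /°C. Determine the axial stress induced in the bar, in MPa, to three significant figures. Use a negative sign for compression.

Free thermal expansion αLΔT = 10.4e-6 · 12800 · 61.6 = 8.2 mm.
The walls impose strain ε = −(8.2)/12800 = -6.4064e-04; σ = Eε = 90900 · -6.4064e-04 = -58.23 MPa.

-58.2 MPa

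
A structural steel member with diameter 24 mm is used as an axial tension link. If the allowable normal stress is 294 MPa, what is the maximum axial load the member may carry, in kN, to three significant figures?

133 kN

A = 452.4 mm².
P_max = σ_allow · A = 294 · 452.4 = 133000 N = 133 kN.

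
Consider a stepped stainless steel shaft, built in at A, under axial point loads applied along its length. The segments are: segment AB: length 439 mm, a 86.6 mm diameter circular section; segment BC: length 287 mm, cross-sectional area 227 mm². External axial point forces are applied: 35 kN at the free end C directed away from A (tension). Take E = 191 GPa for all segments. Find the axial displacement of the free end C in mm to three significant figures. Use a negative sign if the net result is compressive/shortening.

Internal axial forces (sectioning from the free end, tension +): N_BC = 35 kN, N_AB = 35 kN.
A_AB = 5890 mm².
δ_AB = 35000·439/(5890·191000) = 0.01366 mm
δ_BC = 35000·287/(227·191000) = 0.2317 mm
δ = Σδ_i = 0.2453 mm.

0.245 mm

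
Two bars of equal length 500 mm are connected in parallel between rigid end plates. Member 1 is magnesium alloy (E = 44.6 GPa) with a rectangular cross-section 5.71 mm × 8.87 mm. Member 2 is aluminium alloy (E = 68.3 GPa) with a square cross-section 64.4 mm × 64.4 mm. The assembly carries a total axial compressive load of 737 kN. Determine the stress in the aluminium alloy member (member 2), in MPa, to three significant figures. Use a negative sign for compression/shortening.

-176 MPa

A_1 = 50.65 mm².
A_2 = 4147 mm².
Equal strain + equilibrium ⇒ each member carries load in proportion to AE: A₁E₁ = 2259000 N, A₂E₂ = 283300000 N, ΣAE = 285500000 N.
σ₂ = P·E₂/ΣAE = -737000·68300/285500000 = -176.3 MPa.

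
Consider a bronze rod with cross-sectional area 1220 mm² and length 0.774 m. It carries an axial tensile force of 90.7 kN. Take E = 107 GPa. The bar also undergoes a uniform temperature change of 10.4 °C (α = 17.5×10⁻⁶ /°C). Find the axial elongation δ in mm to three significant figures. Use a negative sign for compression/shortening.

0.679 mm

δ_mech = NL/(AE) = 90700·774/(1220·107000) = 0.5378 mm.
δ_thermal = αLΔT = 17.5e-6·774·10.4 = 0.1409 mm.
δ = δ_mech + δ_thermal = 0.6786 mm.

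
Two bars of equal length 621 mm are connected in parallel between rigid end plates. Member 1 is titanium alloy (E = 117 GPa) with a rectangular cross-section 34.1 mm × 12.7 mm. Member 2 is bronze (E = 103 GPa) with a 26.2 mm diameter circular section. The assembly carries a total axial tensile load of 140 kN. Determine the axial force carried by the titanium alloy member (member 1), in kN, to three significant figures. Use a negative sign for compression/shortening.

A_1 = 433.1 mm².
A_2 = 539.1 mm².
Equal strain + equilibrium ⇒ each member carries load in proportion to AE: A₁E₁ = 50670000 N, A₂E₂ = 55530000 N, ΣAE = 106200000 N.
F₁ = P·A₁E₁/ΣAE = 140000·50670000/106200000 = 66800 N.

66.8 kN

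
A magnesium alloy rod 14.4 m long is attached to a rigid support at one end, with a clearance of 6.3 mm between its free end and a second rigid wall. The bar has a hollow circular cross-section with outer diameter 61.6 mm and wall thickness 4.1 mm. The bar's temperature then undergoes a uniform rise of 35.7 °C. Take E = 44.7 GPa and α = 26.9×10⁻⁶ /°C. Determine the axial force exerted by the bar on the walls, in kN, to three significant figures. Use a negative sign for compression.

-17.3 kN

Free thermal expansion αLΔT = 26.9e-6 · 14400 · 35.7 = 13.83 mm.
The walls engage after the gap closes; constrained expansion = 13.83 − 6.3 = 7.529 mm.
The walls impose strain ε = −(7.529)/14400 = -5.2283e-04; σ = Eε = 44700 · -5.2283e-04 = -23.37 MPa.
Wall reaction R = σ·A = -23.37·740.6 = -17310 N = -17.31 kN.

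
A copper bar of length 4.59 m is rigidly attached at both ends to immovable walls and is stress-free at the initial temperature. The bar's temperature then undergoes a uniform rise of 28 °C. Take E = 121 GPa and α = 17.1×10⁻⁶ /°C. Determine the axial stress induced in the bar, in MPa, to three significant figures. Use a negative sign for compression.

Free thermal expansion αLΔT = 17.1e-6 · 4590 · 28 = 2.198 mm.
The walls impose strain ε = −(2.198)/4590 = -4.7880e-04; σ = Eε = 121000 · -4.7880e-04 = -57.93 MPa.

-57.9 MPa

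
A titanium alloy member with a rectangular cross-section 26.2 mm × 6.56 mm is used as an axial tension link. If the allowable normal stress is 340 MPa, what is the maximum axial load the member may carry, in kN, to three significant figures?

A = 171.9 mm².
P_max = σ_allow · A = 340 · 171.9 = 58440 N = 58.44 kN.

58.4 kN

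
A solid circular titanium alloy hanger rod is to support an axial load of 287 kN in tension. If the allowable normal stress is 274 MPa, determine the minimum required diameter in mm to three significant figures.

36.5 mm

Required area A ≥ P/σ_allow = 287000/274 = 1047 mm².
For a solid circular section, d ≥ √(4A/π) = 36.52 mm.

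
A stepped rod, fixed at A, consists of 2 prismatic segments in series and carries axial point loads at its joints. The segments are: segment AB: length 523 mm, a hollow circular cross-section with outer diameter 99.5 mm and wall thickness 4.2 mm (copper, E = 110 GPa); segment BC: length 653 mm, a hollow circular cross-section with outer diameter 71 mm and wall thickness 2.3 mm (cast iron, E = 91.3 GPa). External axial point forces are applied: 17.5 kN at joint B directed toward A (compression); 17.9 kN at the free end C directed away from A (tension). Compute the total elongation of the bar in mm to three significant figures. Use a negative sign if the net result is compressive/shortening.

Internal axial forces (sectioning from the free end, tension +): N_BC = 17.9 kN, N_AB = 0.4 kN.
A_AB = 1257 mm².
A_BC = 496.4 mm².
δ_AB = 400·523/(1257·110000) = 0.001512 mm
δ_BC = 17900·653/(496.4·91300) = 0.2579 mm
δ = Σδ_i = 0.2594 mm.

0.259 mm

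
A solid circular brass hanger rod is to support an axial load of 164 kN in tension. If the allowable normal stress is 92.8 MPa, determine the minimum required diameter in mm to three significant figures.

47.4 mm

Required area A ≥ P/σ_allow = 164000/92.8 = 1767 mm².
For a solid circular section, d ≥ √(4A/π) = 47.44 mm.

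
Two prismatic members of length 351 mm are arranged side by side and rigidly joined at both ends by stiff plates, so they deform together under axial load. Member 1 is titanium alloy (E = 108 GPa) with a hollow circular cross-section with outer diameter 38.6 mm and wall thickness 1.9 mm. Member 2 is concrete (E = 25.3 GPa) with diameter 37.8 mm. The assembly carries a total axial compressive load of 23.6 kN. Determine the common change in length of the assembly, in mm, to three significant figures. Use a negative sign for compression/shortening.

A_1 = 219.1 mm².
A_2 = 1122 mm².
Equal strain + equilibrium ⇒ each member carries load in proportion to AE: A₁E₁ = 23660000 N, A₂E₂ = 28390000 N, ΣAE = 52050000 N.
δ = PL/ΣAE = -23600·351/52050000 = -0.1591 mm.

-0.159 mm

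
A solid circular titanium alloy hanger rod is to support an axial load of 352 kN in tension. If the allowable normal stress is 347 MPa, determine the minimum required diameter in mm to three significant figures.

35.9 mm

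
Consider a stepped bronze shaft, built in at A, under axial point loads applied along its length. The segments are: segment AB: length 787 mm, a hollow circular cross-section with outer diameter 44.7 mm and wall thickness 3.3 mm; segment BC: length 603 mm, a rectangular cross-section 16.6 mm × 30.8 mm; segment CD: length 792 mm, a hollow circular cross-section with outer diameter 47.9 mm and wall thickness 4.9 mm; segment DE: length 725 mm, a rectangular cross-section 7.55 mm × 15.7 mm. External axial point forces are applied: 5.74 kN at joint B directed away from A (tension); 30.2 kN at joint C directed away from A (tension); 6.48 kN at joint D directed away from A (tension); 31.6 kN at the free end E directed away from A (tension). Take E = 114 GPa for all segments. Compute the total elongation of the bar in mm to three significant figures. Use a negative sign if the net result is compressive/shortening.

Internal axial forces (sectioning from the free end, tension +): N_DE = 31.6 kN, N_CD = 38.08 kN, N_BC = 68.28 kN, N_AB = 74.02 kN.
A_AB = 429.2 mm².
A_BC = 511.3 mm².
A_CD = 661.9 mm².
A_DE = 118.5 mm².
δ_AB = 74020·787/(429.2·114000) = 1.191 mm
δ_BC = 68280·603/(511.3·114000) = 0.7064 mm
δ_CD = 38080·792/(661.9·114000) = 0.3997 mm
δ_DE = 31600·725/(118.5·114000) = 1.695 mm
δ = Σδ_i = 3.992 mm.

3.99 mm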